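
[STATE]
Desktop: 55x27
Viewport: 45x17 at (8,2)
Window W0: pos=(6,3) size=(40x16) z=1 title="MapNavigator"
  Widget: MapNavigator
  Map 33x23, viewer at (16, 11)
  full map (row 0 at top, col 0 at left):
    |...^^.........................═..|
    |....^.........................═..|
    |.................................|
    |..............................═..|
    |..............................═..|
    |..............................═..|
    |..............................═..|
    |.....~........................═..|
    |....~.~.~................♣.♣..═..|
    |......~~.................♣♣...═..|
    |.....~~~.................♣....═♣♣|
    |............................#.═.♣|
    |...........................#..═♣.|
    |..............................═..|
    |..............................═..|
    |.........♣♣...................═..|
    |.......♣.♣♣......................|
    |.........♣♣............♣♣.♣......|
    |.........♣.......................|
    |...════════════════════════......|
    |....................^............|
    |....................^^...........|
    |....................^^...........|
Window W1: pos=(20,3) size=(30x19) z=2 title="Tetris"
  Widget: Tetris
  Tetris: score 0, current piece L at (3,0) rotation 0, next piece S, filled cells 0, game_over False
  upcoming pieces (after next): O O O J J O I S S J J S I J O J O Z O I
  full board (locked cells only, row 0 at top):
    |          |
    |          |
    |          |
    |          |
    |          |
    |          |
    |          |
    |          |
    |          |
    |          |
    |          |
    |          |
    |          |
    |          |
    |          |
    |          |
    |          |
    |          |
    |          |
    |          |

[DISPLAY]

                                             
━━━━━━━━━━━━┏━━━━━━━━━━━━━━━━━━━━━━━━━━━━┓   
MapNavigator┃ Tetris                     ┃   
────────────┠────────────────────────────┨   
  ..........┃          │Next:            ┃   
  ..........┃          │ ░░              ┃   
  .....~....┃          │░░               ┃   
  ....~.~.~.┃          │                 ┃   
  ......~~..┃          │                 ┃   
  .....~~~..┃          │                 ┃   
  ..........┃          │Score:           ┃   
  ..........┃          │0                ┃   
  ..........┃          │                 ┃   
  ..........┃          │                 ┃   
  .........♣┃          │                 ┃   
  .......♣.♣┃          │                 ┃   
━━━━━━━━━━━━┃          │                 ┃   


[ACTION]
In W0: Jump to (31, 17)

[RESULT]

                                             
━━━━━━━━━━━━┏━━━━━━━━━━━━━━━━━━━━━━━━━━━━┓   
MapNavigator┃ Tetris                     ┃   
────────────┠────────────────────────────┨   
............┃          │Next:            ┃   
............┃          │ ░░              ┃   
............┃          │░░               ┃   
............┃          │                 ┃   
............┃          │                 ┃   
............┃          │                 ┃   
..........♣♣┃          │Score:           ┃   
............┃          │0                ┃   
════════════┃          │                 ┃   
.......^....┃          │                 ┃   
.......^^...┃          │                 ┃   
.......^^...┃          │                 ┃   
━━━━━━━━━━━━┃          │                 ┃   


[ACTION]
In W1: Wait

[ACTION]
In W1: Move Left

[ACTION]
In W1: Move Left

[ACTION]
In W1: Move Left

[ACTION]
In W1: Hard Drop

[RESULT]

                                             
━━━━━━━━━━━━┏━━━━━━━━━━━━━━━━━━━━━━━━━━━━┓   
MapNavigator┃ Tetris                     ┃   
────────────┠────────────────────────────┨   
............┃          │Next:            ┃   
............┃          │▓▓               ┃   
............┃          │▓▓               ┃   
............┃          │                 ┃   
............┃          │                 ┃   
............┃          │                 ┃   
..........♣♣┃          │Score:           ┃   
............┃          │0                ┃   
════════════┃          │                 ┃   
.......^....┃          │                 ┃   
.......^^...┃          │                 ┃   
.......^^...┃          │                 ┃   
━━━━━━━━━━━━┃          │                 ┃   


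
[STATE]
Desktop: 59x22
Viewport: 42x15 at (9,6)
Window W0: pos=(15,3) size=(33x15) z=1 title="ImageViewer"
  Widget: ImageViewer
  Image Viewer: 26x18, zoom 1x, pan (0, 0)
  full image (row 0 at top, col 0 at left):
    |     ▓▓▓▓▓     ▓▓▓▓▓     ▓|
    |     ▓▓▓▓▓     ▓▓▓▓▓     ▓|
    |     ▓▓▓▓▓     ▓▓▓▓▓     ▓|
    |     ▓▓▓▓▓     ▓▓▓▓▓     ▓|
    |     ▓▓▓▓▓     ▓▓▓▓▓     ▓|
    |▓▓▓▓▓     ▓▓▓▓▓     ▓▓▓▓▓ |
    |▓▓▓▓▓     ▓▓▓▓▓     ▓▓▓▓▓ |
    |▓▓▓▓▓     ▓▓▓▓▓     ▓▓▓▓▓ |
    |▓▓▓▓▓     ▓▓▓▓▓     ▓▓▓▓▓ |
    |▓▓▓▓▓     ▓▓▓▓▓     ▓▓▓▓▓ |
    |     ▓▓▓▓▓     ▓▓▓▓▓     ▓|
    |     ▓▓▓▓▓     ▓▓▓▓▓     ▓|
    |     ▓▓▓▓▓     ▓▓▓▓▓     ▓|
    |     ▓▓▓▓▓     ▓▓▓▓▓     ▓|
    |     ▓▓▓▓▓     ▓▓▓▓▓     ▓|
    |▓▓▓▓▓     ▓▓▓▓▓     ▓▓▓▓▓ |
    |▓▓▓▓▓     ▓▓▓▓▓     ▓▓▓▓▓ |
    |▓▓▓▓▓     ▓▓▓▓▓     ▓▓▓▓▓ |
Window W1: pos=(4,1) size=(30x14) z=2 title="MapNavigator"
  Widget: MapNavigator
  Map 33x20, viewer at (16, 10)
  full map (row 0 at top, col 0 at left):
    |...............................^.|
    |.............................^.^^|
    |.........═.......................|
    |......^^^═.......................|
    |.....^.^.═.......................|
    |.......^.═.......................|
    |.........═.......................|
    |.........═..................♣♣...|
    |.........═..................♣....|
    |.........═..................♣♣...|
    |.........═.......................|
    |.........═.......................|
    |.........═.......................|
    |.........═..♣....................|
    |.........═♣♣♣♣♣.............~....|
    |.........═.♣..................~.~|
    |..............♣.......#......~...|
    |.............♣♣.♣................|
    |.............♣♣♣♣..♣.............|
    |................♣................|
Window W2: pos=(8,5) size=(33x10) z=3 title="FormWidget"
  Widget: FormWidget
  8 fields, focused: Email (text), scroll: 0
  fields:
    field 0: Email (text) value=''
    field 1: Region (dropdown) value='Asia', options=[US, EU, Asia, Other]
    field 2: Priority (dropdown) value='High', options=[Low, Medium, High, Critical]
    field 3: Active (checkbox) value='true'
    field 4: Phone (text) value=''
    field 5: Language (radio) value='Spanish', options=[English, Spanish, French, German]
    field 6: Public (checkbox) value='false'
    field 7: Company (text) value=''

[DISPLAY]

 FormWidget                    ┃▓     ┃   
───────────────────────────────┨▓     ┃   
> Email:      [               ]┃▓     ┃   
  Region:     [Asia          ▼]┃▓     ┃   
  Priority:   [High          ▼]┃▓     ┃   
  Active:     [x]              ┃      ┃   
  Phone:      [               ]┃      ┃   
  Language:   ( ) English  (●) ┃      ┃   
━━━━━━━━━━━━━━━━━━━━━━━━━━━━━━━┛      ┃   
      ┃▓▓▓▓▓     ▓▓▓▓▓     ▓▓▓▓▓      ┃   
      ┃     ▓▓▓▓▓     ▓▓▓▓▓     ▓     ┃   
      ┗━━━━━━━━━━━━━━━━━━━━━━━━━━━━━━━┛   
                                          
                                          
                                          


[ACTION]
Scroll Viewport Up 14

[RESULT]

                                          
━━━━━━━━━━━━━━━━━━━━━━━━┓                 
Navigator               ┃                 
────────────────────────┨━━━━━━━━━━━━━┓   
.^.═....................┃             ┃   
━━━━━━━━━━━━━━━━━━━━━━━━━━━━━━━┓──────┨   
 FormWidget                    ┃▓     ┃   
───────────────────────────────┨▓     ┃   
> Email:      [               ]┃▓     ┃   
  Region:     [Asia          ▼]┃▓     ┃   
  Priority:   [High          ▼]┃▓     ┃   
  Active:     [x]              ┃      ┃   
  Phone:      [               ]┃      ┃   
  Language:   ( ) English  (●) ┃      ┃   
━━━━━━━━━━━━━━━━━━━━━━━━━━━━━━━┛      ┃   


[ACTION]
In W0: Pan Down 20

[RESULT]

                                          
━━━━━━━━━━━━━━━━━━━━━━━━┓                 
Navigator               ┃                 
────────────────────────┨━━━━━━━━━━━━━┓   
.^.═....................┃             ┃   
━━━━━━━━━━━━━━━━━━━━━━━━━━━━━━━┓──────┨   
 FormWidget                    ┃      ┃   
───────────────────────────────┨      ┃   
> Email:      [               ]┃      ┃   
  Region:     [Asia          ▼]┃      ┃   
  Priority:   [High          ▼]┃      ┃   
  Active:     [x]              ┃      ┃   
  Phone:      [               ]┃      ┃   
  Language:   ( ) English  (●) ┃      ┃   
━━━━━━━━━━━━━━━━━━━━━━━━━━━━━━━┛      ┃   


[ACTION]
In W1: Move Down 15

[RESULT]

                                          
━━━━━━━━━━━━━━━━━━━━━━━━┓                 
Navigator               ┃                 
────────────────────────┨━━━━━━━━━━━━━┓   
...═♣♣♣♣♣.............~.┃             ┃   
━━━━━━━━━━━━━━━━━━━━━━━━━━━━━━━┓──────┨   
 FormWidget                    ┃      ┃   
───────────────────────────────┨      ┃   
> Email:      [               ]┃      ┃   
  Region:     [Asia          ▼]┃      ┃   
  Priority:   [High          ▼]┃      ┃   
  Active:     [x]              ┃      ┃   
  Phone:      [               ]┃      ┃   
  Language:   ( ) English  (●) ┃      ┃   
━━━━━━━━━━━━━━━━━━━━━━━━━━━━━━━┛      ┃   


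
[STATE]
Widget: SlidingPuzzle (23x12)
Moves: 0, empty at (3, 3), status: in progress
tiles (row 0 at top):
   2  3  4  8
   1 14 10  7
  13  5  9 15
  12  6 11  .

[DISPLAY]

┌────┬────┬────┬────┐  
│  2 │  3 │  4 │  8 │  
├────┼────┼────┼────┤  
│  1 │ 14 │ 10 │  7 │  
├────┼────┼────┼────┤  
│ 13 │  5 │  9 │ 15 │  
├────┼────┼────┼────┤  
│ 12 │  6 │ 11 │    │  
└────┴────┴────┴────┘  
Moves: 0               
                       
                       


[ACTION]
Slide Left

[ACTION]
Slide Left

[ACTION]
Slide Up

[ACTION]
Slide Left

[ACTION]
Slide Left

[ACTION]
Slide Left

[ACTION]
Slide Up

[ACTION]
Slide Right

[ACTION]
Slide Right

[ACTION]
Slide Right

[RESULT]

┌────┬────┬────┬────┐  
│  2 │  3 │  4 │  8 │  
├────┼────┼────┼────┤  
│  1 │ 14 │ 10 │  7 │  
├────┼────┼────┼────┤  
│ 13 │  5 │  9 │ 15 │  
├────┼────┼────┼────┤  
│    │ 12 │  6 │ 11 │  
└────┴────┴────┴────┘  
Moves: 3               
                       
                       


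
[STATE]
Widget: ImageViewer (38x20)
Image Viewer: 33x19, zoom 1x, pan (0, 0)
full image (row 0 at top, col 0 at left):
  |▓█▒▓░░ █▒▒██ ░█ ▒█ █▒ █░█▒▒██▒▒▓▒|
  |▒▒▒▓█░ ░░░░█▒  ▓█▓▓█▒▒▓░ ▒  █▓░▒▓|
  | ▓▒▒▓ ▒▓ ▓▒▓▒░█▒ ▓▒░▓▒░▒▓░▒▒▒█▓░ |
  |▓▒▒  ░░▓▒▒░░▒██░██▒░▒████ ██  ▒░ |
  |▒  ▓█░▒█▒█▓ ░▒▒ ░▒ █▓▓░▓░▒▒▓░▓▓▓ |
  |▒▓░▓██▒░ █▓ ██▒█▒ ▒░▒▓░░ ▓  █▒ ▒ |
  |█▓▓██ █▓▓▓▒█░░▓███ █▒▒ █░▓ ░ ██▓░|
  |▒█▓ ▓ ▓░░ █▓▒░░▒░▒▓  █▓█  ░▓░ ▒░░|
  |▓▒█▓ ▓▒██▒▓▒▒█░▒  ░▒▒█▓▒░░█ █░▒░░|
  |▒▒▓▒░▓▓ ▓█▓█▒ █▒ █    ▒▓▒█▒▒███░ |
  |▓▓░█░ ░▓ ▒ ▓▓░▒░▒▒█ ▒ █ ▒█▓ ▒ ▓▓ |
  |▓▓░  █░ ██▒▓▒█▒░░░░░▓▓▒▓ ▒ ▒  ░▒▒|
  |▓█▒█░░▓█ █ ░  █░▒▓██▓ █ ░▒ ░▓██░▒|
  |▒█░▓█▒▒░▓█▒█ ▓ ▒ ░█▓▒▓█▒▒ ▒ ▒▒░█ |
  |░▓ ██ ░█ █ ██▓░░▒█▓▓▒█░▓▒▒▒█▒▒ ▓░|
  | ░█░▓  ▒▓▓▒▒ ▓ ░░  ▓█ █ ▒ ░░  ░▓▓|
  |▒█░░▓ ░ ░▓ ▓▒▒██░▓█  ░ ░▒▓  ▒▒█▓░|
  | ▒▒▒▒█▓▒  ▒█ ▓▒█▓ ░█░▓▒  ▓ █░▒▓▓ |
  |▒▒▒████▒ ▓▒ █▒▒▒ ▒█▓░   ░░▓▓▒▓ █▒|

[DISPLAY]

▓█▒▓░░ █▒▒██ ░█ ▒█ █▒ █░█▒▒██▒▒▓▒     
▒▒▒▓█░ ░░░░█▒  ▓█▓▓█▒▒▓░ ▒  █▓░▒▓     
 ▓▒▒▓ ▒▓ ▓▒▓▒░█▒ ▓▒░▓▒░▒▓░▒▒▒█▓░      
▓▒▒  ░░▓▒▒░░▒██░██▒░▒████ ██  ▒░      
▒  ▓█░▒█▒█▓ ░▒▒ ░▒ █▓▓░▓░▒▒▓░▓▓▓      
▒▓░▓██▒░ █▓ ██▒█▒ ▒░▒▓░░ ▓  █▒ ▒      
█▓▓██ █▓▓▓▒█░░▓███ █▒▒ █░▓ ░ ██▓░     
▒█▓ ▓ ▓░░ █▓▒░░▒░▒▓  █▓█  ░▓░ ▒░░     
▓▒█▓ ▓▒██▒▓▒▒█░▒  ░▒▒█▓▒░░█ █░▒░░     
▒▒▓▒░▓▓ ▓█▓█▒ █▒ █    ▒▓▒█▒▒███░      
▓▓░█░ ░▓ ▒ ▓▓░▒░▒▒█ ▒ █ ▒█▓ ▒ ▓▓      
▓▓░  █░ ██▒▓▒█▒░░░░░▓▓▒▓ ▒ ▒  ░▒▒     
▓█▒█░░▓█ █ ░  █░▒▓██▓ █ ░▒ ░▓██░▒     
▒█░▓█▒▒░▓█▒█ ▓ ▒ ░█▓▒▓█▒▒ ▒ ▒▒░█      
░▓ ██ ░█ █ ██▓░░▒█▓▓▒█░▓▒▒▒█▒▒ ▓░     
 ░█░▓  ▒▓▓▒▒ ▓ ░░  ▓█ █ ▒ ░░  ░▓▓     
▒█░░▓ ░ ░▓ ▓▒▒██░▓█  ░ ░▒▓  ▒▒█▓░     
 ▒▒▒▒█▓▒  ▒█ ▓▒█▓ ░█░▓▒  ▓ █░▒▓▓      
▒▒▒████▒ ▓▒ █▒▒▒ ▒█▓░   ░░▓▓▒▓ █▒     
                                      


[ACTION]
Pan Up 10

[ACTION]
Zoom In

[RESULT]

▓▓██▒▒▓▓░░░░  ██▒▒▒▒████  ░░██  ▒▒██  
▓▓██▒▒▓▓░░░░  ██▒▒▒▒████  ░░██  ▒▒██  
▒▒▒▒▒▒▓▓██░░  ░░░░░░░░██▒▒    ▓▓██▓▓▓▓
▒▒▒▒▒▒▓▓██░░  ░░░░░░░░██▒▒    ▓▓██▓▓▓▓
  ▓▓▒▒▒▒▓▓  ▒▒▓▓  ▓▓▒▒▓▓▒▒░░██▒▒  ▓▓▒▒
  ▓▓▒▒▒▒▓▓  ▒▒▓▓  ▓▓▒▒▓▓▒▒░░██▒▒  ▓▓▒▒
▓▓▒▒▒▒    ░░░░▓▓▒▒▒▒░░░░▒▒████░░████▒▒
▓▓▒▒▒▒    ░░░░▓▓▒▒▒▒░░░░▒▒████░░████▒▒
▒▒    ▓▓██░░▒▒██▒▒██▓▓  ░░▒▒▒▒  ░░▒▒  
▒▒    ▓▓██░░▒▒██▒▒██▓▓  ░░▒▒▒▒  ░░▒▒  
▒▒▓▓░░▓▓████▒▒░░  ██▓▓  ████▒▒██▒▒  ▒▒
▒▒▓▓░░▓▓████▒▒░░  ██▓▓  ████▒▒██▒▒  ▒▒
██▓▓▓▓████  ██▓▓▓▓▓▓▒▒██░░░░▓▓██████  
██▓▓▓▓████  ██▓▓▓▓▓▓▒▒██░░░░▓▓██████  
▒▒██▓▓  ▓▓  ▓▓░░░░  ██▓▓▒▒░░░░▒▒░░▒▒▓▓
▒▒██▓▓  ▓▓  ▓▓░░░░  ██▓▓▒▒░░░░▒▒░░▒▒▓▓
▓▓▒▒██▓▓  ▓▓▒▒████▒▒▓▓▒▒▒▒██░░▒▒    ░░
▓▓▒▒██▓▓  ▓▓▒▒████▒▒▓▓▒▒▒▒██░░▒▒    ░░
▒▒▒▒▓▓▒▒░░▓▓▓▓  ▓▓██▓▓██▒▒  ██▒▒  ██  
▒▒▒▒▓▓▒▒░░▓▓▓▓  ▓▓██▓▓██▒▒  ██▒▒  ██  


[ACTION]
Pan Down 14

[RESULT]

▒▒██▓▓  ▓▓  ▓▓░░░░  ██▓▓▒▒░░░░▒▒░░▒▒▓▓
▒▒██▓▓  ▓▓  ▓▓░░░░  ██▓▓▒▒░░░░▒▒░░▒▒▓▓
▓▓▒▒██▓▓  ▓▓▒▒████▒▒▓▓▒▒▒▒██░░▒▒    ░░
▓▓▒▒██▓▓  ▓▓▒▒████▒▒▓▓▒▒▒▒██░░▒▒    ░░
▒▒▒▒▓▓▒▒░░▓▓▓▓  ▓▓██▓▓██▒▒  ██▒▒  ██  
▒▒▒▒▓▓▒▒░░▓▓▓▓  ▓▓██▓▓██▒▒  ██▒▒  ██  
▓▓▓▓░░██░░  ░░▓▓  ▒▒  ▓▓▓▓░░▒▒░░▒▒▒▒██
▓▓▓▓░░██░░  ░░▓▓  ▒▒  ▓▓▓▓░░▒▒░░▒▒▒▒██
▓▓▓▓░░    ██░░  ████▒▒▓▓▒▒██▒▒░░░░░░░░
▓▓▓▓░░    ██░░  ████▒▒▓▓▒▒██▒▒░░░░░░░░
▓▓██▒▒██░░░░▓▓██  ██  ░░    ██░░▒▒▓▓██
▓▓██▒▒██░░░░▓▓██  ██  ░░    ██░░▒▒▓▓██
▒▒██░░▓▓██▒▒▒▒░░▓▓██▒▒██  ▓▓  ▒▒  ░░██
▒▒██░░▓▓██▒▒▒▒░░▓▓██▒▒██  ▓▓  ▒▒  ░░██
░░▓▓  ████  ░░██  ██  ████▓▓░░░░▒▒██▓▓
░░▓▓  ████  ░░██  ██  ████▓▓░░░░▒▒██▓▓
  ░░██░░▓▓    ▒▒▓▓▓▓▒▒▒▒  ▓▓  ░░░░    
  ░░██░░▓▓    ▒▒▓▓▓▓▒▒▒▒  ▓▓  ░░░░    
▒▒██░░░░▓▓  ░░  ░░▓▓  ▓▓▒▒▒▒████░░▓▓██
▒▒██░░░░▓▓  ░░  ░░▓▓  ▓▓▒▒▒▒████░░▓▓██


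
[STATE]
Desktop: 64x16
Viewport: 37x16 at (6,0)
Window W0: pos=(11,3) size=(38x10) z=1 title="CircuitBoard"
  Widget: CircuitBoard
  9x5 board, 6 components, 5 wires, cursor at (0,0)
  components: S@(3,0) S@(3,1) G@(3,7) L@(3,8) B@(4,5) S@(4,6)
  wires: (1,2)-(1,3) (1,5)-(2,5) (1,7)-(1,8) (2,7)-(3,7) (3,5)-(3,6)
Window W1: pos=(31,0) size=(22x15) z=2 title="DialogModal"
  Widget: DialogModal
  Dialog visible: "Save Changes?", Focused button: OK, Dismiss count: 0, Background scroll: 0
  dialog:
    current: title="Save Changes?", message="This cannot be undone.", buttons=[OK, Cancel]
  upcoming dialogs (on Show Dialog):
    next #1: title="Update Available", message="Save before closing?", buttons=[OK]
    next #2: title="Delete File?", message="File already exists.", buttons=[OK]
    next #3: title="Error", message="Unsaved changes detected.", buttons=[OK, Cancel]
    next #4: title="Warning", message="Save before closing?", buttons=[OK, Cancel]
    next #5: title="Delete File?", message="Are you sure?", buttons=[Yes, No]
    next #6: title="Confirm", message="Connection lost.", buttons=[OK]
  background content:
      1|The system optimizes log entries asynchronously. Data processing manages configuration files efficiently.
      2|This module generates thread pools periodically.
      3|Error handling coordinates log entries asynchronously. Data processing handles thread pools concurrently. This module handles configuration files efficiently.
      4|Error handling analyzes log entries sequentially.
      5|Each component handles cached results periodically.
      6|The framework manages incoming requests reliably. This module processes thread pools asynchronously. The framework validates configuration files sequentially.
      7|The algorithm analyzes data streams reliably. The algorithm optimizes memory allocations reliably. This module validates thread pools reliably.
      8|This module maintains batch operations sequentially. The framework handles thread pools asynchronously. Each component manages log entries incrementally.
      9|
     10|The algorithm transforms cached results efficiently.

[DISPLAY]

                         ┏━━━━━━━━━━━
                         ┃ DialogModa
                         ┠───────────
     ┏━━━━━━━━━━━━━━━━━━━┃The system 
     ┃ CircuitBoard      ┃This module
     ┠───────────────────┃Error handl
     ┃   0 1 2 3 4 5 6 7 ┃Er┌────────
     ┃0  [.]             ┃Ea│Save Cha
     ┃                   ┃Th│This can
     ┃1           · ─ ·  ┃Th│[OK]  Ca
     ┃                   ┃Th└────────
     ┃2                  ┃           
     ┗━━━━━━━━━━━━━━━━━━━┃The algorit
                         ┃           
                         ┗━━━━━━━━━━━
                                     


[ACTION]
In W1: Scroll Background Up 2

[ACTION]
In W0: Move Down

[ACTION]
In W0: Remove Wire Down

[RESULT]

                         ┏━━━━━━━━━━━
                         ┃ DialogModa
                         ┠───────────
     ┏━━━━━━━━━━━━━━━━━━━┃The system 
     ┃ CircuitBoard      ┃This module
     ┠───────────────────┃Error handl
     ┃   0 1 2 3 4 5 6 7 ┃Er┌────────
     ┃0                  ┃Ea│Save Cha
     ┃                   ┃Th│This can
     ┃1  [.]      · ─ ·  ┃Th│[OK]  Ca
     ┃                   ┃Th└────────
     ┃2                  ┃           
     ┗━━━━━━━━━━━━━━━━━━━┃The algorit
                         ┃           
                         ┗━━━━━━━━━━━
                                     


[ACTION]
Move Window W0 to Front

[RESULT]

                         ┏━━━━━━━━━━━
                         ┃ DialogModa
                         ┠───────────
     ┏━━━━━━━━━━━━━━━━━━━━━━━━━━━━━━━
     ┃ CircuitBoard                  
     ┠───────────────────────────────
     ┃   0 1 2 3 4 5 6 7 8           
     ┃0                              
     ┃                               
     ┃1  [.]      · ─ ·       ·      
     ┃                        │      
     ┃2                       ·      
     ┗━━━━━━━━━━━━━━━━━━━━━━━━━━━━━━━
                         ┃           
                         ┗━━━━━━━━━━━
                                     


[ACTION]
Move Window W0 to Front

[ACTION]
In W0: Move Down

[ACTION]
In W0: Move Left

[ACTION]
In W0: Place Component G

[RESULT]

                         ┏━━━━━━━━━━━
                         ┃ DialogModa
                         ┠───────────
     ┏━━━━━━━━━━━━━━━━━━━━━━━━━━━━━━━
     ┃ CircuitBoard                  
     ┠───────────────────────────────
     ┃   0 1 2 3 4 5 6 7 8           
     ┃0                              
     ┃                               
     ┃1           · ─ ·       ·      
     ┃                        │      
     ┃2  [G]                  ·      
     ┗━━━━━━━━━━━━━━━━━━━━━━━━━━━━━━━
                         ┃           
                         ┗━━━━━━━━━━━
                                     


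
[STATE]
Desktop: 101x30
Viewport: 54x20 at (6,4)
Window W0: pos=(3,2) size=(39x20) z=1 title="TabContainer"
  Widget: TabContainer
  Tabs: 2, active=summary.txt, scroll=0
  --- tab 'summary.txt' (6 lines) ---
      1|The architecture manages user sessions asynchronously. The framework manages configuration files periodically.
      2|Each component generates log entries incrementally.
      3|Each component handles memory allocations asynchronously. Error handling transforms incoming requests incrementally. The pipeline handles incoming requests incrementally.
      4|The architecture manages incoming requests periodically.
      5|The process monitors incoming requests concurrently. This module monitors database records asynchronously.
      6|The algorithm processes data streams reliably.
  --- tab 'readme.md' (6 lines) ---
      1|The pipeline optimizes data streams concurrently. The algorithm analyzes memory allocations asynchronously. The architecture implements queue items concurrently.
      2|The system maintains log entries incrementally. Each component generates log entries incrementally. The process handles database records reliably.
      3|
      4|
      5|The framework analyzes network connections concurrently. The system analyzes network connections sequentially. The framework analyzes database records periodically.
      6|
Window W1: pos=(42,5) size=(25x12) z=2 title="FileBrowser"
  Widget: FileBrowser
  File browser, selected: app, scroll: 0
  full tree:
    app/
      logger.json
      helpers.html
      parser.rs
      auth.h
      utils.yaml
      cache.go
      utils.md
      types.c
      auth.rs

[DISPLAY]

───────────────────────────────────┨                  
ummary.txt]│ readme.md             ┃┏━━━━━━━━━━━━━━━━━
───────────────────────────────────┃┃ FileBrowser     
e architecture manages user session┃┠─────────────────
ch component generates log entries ┃┃> [-] app/       
ch component handles memory allocat┃┃    logger.json  
e architecture manages incoming req┃┃    helpers.html 
e process monitors incoming request┃┃    parser.rs    
e algorithm processes data streams ┃┃    auth.h       
                                   ┃┃    utils.yaml   
                                   ┃┃    cache.go     
                                   ┃┃    utils.md     
                                   ┃┗━━━━━━━━━━━━━━━━━
                                   ┃                  
                                   ┃                  
                                   ┃                  
                                   ┃                  
━━━━━━━━━━━━━━━━━━━━━━━━━━━━━━━━━━━┛                  
                                                      
                                                      


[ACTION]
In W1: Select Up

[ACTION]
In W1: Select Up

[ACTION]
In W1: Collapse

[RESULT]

───────────────────────────────────┨                  
ummary.txt]│ readme.md             ┃┏━━━━━━━━━━━━━━━━━
───────────────────────────────────┃┃ FileBrowser     
e architecture manages user session┃┠─────────────────
ch component generates log entries ┃┃> [+] app/       
ch component handles memory allocat┃┃                 
e architecture manages incoming req┃┃                 
e process monitors incoming request┃┃                 
e algorithm processes data streams ┃┃                 
                                   ┃┃                 
                                   ┃┃                 
                                   ┃┃                 
                                   ┃┗━━━━━━━━━━━━━━━━━
                                   ┃                  
                                   ┃                  
                                   ┃                  
                                   ┃                  
━━━━━━━━━━━━━━━━━━━━━━━━━━━━━━━━━━━┛                  
                                                      
                                                      


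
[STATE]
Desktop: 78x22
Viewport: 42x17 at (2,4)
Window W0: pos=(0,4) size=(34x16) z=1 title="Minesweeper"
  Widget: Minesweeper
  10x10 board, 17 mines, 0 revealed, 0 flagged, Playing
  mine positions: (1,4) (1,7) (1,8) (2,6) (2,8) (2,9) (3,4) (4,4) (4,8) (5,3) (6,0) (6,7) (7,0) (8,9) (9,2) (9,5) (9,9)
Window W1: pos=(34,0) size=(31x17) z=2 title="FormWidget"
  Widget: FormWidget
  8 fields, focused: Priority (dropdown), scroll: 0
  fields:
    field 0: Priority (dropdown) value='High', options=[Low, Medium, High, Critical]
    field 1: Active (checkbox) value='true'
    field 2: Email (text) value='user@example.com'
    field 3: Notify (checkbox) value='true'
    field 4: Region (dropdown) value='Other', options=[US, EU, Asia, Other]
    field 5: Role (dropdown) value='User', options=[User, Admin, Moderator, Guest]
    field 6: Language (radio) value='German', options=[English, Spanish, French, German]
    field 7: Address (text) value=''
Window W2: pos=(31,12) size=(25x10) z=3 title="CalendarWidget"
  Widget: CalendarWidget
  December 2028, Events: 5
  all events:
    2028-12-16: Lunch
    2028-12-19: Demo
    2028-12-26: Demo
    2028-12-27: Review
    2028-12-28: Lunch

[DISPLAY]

━━━━━━━━━━━━━━━━━━━━━━━━━━━━━━━┓┃  Active:
Minesweeper                    ┃┃  Email: 
───────────────────────────────┨┃  Notify:
■■■■■■■■■                      ┃┃  Region:
■■■■■■■■■                      ┃┃  Role:  
■■■■■■■■■                      ┃┃  Languag
■■■■■■■■■                      ┃┃  Address
■■■■■■■■■                      ┃┃         
■■■■■■■■■                    ┏━━━━━━━━━━━━
■■■■■■■■■                    ┃ CalendarWid
■■■■■■■■■                    ┠────────────
■■■■■■■■■                    ┃     Decembe
■■■■■■■■■                    ┃Mo Tu We Th 
                             ┃            
                             ┃ 4  5  6  7 
━━━━━━━━━━━━━━━━━━━━━━━━━━━━━┃11 12 13 14 
                             ┃18 19* 20 21


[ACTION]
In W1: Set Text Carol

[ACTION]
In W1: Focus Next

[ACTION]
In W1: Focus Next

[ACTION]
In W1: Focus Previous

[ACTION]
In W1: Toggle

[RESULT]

━━━━━━━━━━━━━━━━━━━━━━━━━━━━━━━┓┃> Active:
Minesweeper                    ┃┃  Email: 
───────────────────────────────┨┃  Notify:
■■■■■■■■■                      ┃┃  Region:
■■■■■■■■■                      ┃┃  Role:  
■■■■■■■■■                      ┃┃  Languag
■■■■■■■■■                      ┃┃  Address
■■■■■■■■■                      ┃┃         
■■■■■■■■■                    ┏━━━━━━━━━━━━
■■■■■■■■■                    ┃ CalendarWid
■■■■■■■■■                    ┠────────────
■■■■■■■■■                    ┃     Decembe
■■■■■■■■■                    ┃Mo Tu We Th 
                             ┃            
                             ┃ 4  5  6  7 
━━━━━━━━━━━━━━━━━━━━━━━━━━━━━┃11 12 13 14 
                             ┃18 19* 20 21


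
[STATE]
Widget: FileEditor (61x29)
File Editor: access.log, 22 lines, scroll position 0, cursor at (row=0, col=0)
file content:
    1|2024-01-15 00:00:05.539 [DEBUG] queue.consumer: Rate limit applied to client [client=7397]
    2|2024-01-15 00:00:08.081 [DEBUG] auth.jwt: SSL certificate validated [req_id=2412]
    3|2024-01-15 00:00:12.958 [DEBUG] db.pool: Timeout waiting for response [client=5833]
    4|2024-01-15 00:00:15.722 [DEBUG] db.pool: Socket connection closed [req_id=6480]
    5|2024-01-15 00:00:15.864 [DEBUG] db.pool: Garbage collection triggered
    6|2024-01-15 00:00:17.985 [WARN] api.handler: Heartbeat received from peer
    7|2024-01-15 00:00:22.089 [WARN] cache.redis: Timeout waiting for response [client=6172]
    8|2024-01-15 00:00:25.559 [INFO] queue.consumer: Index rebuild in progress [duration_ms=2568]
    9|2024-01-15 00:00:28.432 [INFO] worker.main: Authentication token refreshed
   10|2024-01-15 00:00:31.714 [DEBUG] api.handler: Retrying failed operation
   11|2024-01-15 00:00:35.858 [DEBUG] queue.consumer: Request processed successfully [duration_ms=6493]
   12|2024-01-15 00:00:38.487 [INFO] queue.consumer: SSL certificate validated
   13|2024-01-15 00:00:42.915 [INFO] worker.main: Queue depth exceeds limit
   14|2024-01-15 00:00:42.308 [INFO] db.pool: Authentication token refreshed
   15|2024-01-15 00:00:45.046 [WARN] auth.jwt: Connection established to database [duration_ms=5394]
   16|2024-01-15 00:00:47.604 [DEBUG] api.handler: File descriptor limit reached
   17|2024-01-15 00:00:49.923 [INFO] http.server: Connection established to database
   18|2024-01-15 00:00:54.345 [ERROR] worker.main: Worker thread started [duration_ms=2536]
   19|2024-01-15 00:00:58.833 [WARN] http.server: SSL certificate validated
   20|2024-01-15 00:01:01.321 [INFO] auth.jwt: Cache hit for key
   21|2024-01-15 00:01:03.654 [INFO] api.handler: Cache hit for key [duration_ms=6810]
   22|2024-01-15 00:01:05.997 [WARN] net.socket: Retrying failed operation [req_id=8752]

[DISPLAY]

█024-01-15 00:00:05.539 [DEBUG] queue.consumer: Rate limit a▲
2024-01-15 00:00:08.081 [DEBUG] auth.jwt: SSL certificate va█
2024-01-15 00:00:12.958 [DEBUG] db.pool: Timeout waiting for░
2024-01-15 00:00:15.722 [DEBUG] db.pool: Socket connection c░
2024-01-15 00:00:15.864 [DEBUG] db.pool: Garbage collection ░
2024-01-15 00:00:17.985 [WARN] api.handler: Heartbeat receiv░
2024-01-15 00:00:22.089 [WARN] cache.redis: Timeout waiting ░
2024-01-15 00:00:25.559 [INFO] queue.consumer: Index rebuild░
2024-01-15 00:00:28.432 [INFO] worker.main: Authentication t░
2024-01-15 00:00:31.714 [DEBUG] api.handler: Retrying failed░
2024-01-15 00:00:35.858 [DEBUG] queue.consumer: Request proc░
2024-01-15 00:00:38.487 [INFO] queue.consumer: SSL certifica░
2024-01-15 00:00:42.915 [INFO] worker.main: Queue depth exce░
2024-01-15 00:00:42.308 [INFO] db.pool: Authentication token░
2024-01-15 00:00:45.046 [WARN] auth.jwt: Connection establis░
2024-01-15 00:00:47.604 [DEBUG] api.handler: File descriptor░
2024-01-15 00:00:49.923 [INFO] http.server: Connection estab░
2024-01-15 00:00:54.345 [ERROR] worker.main: Worker thread s░
2024-01-15 00:00:58.833 [WARN] http.server: SSL certificate ░
2024-01-15 00:01:01.321 [INFO] auth.jwt: Cache hit for key  ░
2024-01-15 00:01:03.654 [INFO] api.handler: Cache hit for ke░
2024-01-15 00:01:05.997 [WARN] net.socket: Retrying failed o░
                                                            ░
                                                            ░
                                                            ░
                                                            ░
                                                            ░
                                                            ░
                                                            ▼


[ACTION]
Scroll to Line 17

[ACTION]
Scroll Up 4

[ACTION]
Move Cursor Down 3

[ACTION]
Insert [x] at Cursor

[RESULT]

2024-01-15 00:00:05.539 [DEBUG] queue.consumer: Rate limit a▲
2024-01-15 00:00:08.081 [DEBUG] auth.jwt: SSL certificate va█
2024-01-15 00:00:12.958 [DEBUG] db.pool: Timeout waiting for░
x█024-01-15 00:00:15.722 [DEBUG] db.pool: Socket connection ░
2024-01-15 00:00:15.864 [DEBUG] db.pool: Garbage collection ░
2024-01-15 00:00:17.985 [WARN] api.handler: Heartbeat receiv░
2024-01-15 00:00:22.089 [WARN] cache.redis: Timeout waiting ░
2024-01-15 00:00:25.559 [INFO] queue.consumer: Index rebuild░
2024-01-15 00:00:28.432 [INFO] worker.main: Authentication t░
2024-01-15 00:00:31.714 [DEBUG] api.handler: Retrying failed░
2024-01-15 00:00:35.858 [DEBUG] queue.consumer: Request proc░
2024-01-15 00:00:38.487 [INFO] queue.consumer: SSL certifica░
2024-01-15 00:00:42.915 [INFO] worker.main: Queue depth exce░
2024-01-15 00:00:42.308 [INFO] db.pool: Authentication token░
2024-01-15 00:00:45.046 [WARN] auth.jwt: Connection establis░
2024-01-15 00:00:47.604 [DEBUG] api.handler: File descriptor░
2024-01-15 00:00:49.923 [INFO] http.server: Connection estab░
2024-01-15 00:00:54.345 [ERROR] worker.main: Worker thread s░
2024-01-15 00:00:58.833 [WARN] http.server: SSL certificate ░
2024-01-15 00:01:01.321 [INFO] auth.jwt: Cache hit for key  ░
2024-01-15 00:01:03.654 [INFO] api.handler: Cache hit for ke░
2024-01-15 00:01:05.997 [WARN] net.socket: Retrying failed o░
                                                            ░
                                                            ░
                                                            ░
                                                            ░
                                                            ░
                                                            ░
                                                            ▼
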